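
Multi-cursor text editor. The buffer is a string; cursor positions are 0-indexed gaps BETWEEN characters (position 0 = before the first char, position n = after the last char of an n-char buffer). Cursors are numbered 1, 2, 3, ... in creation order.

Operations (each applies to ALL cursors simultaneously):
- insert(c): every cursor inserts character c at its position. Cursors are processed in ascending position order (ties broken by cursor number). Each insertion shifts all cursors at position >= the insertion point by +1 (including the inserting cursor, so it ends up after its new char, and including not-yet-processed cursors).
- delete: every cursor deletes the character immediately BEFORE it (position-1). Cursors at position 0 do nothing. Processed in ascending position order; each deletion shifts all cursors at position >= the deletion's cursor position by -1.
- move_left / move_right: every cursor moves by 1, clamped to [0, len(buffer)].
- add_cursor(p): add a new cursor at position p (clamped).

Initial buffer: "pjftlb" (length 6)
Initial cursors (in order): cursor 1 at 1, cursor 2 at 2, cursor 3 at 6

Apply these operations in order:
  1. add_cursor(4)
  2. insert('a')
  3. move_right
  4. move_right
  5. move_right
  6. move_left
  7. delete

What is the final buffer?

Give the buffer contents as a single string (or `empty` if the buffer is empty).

Answer: pajfaa

Derivation:
After op 1 (add_cursor(4)): buffer="pjftlb" (len 6), cursors c1@1 c2@2 c4@4 c3@6, authorship ......
After op 2 (insert('a')): buffer="pajaftalba" (len 10), cursors c1@2 c2@4 c4@7 c3@10, authorship .1.2..4..3
After op 3 (move_right): buffer="pajaftalba" (len 10), cursors c1@3 c2@5 c4@8 c3@10, authorship .1.2..4..3
After op 4 (move_right): buffer="pajaftalba" (len 10), cursors c1@4 c2@6 c4@9 c3@10, authorship .1.2..4..3
After op 5 (move_right): buffer="pajaftalba" (len 10), cursors c1@5 c2@7 c3@10 c4@10, authorship .1.2..4..3
After op 6 (move_left): buffer="pajaftalba" (len 10), cursors c1@4 c2@6 c3@9 c4@9, authorship .1.2..4..3
After op 7 (delete): buffer="pajfaa" (len 6), cursors c1@3 c2@4 c3@5 c4@5, authorship .1..43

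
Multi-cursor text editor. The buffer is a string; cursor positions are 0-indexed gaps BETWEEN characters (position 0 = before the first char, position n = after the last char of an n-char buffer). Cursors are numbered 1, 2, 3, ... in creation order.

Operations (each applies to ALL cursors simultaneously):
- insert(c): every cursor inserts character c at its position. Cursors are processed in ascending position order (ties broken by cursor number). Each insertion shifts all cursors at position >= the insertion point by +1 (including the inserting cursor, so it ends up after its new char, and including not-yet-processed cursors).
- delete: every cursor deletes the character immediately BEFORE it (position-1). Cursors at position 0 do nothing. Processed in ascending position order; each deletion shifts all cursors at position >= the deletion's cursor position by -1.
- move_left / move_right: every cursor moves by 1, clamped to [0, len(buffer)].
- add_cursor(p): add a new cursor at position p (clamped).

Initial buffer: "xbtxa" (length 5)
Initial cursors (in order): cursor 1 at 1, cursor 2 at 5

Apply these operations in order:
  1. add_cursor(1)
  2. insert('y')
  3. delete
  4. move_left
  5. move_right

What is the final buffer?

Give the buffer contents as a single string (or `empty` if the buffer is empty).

Answer: xbtxa

Derivation:
After op 1 (add_cursor(1)): buffer="xbtxa" (len 5), cursors c1@1 c3@1 c2@5, authorship .....
After op 2 (insert('y')): buffer="xyybtxay" (len 8), cursors c1@3 c3@3 c2@8, authorship .13....2
After op 3 (delete): buffer="xbtxa" (len 5), cursors c1@1 c3@1 c2@5, authorship .....
After op 4 (move_left): buffer="xbtxa" (len 5), cursors c1@0 c3@0 c2@4, authorship .....
After op 5 (move_right): buffer="xbtxa" (len 5), cursors c1@1 c3@1 c2@5, authorship .....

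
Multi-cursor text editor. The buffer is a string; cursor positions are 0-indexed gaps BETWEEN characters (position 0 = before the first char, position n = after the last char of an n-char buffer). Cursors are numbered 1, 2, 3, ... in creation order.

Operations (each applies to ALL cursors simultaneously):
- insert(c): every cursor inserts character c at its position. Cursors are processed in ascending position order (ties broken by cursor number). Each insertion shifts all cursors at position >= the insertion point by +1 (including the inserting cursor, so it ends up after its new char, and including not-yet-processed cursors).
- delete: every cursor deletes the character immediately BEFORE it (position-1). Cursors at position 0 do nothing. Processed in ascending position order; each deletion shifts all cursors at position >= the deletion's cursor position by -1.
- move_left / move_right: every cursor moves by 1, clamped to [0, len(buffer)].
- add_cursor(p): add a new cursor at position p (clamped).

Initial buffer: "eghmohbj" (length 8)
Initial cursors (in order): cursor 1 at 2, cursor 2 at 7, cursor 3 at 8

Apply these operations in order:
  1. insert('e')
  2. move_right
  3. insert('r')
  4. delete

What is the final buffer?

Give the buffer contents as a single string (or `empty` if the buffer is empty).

After op 1 (insert('e')): buffer="egehmohbeje" (len 11), cursors c1@3 c2@9 c3@11, authorship ..1.....2.3
After op 2 (move_right): buffer="egehmohbeje" (len 11), cursors c1@4 c2@10 c3@11, authorship ..1.....2.3
After op 3 (insert('r')): buffer="egehrmohbejrer" (len 14), cursors c1@5 c2@12 c3@14, authorship ..1.1....2.233
After op 4 (delete): buffer="egehmohbeje" (len 11), cursors c1@4 c2@10 c3@11, authorship ..1.....2.3

Answer: egehmohbeje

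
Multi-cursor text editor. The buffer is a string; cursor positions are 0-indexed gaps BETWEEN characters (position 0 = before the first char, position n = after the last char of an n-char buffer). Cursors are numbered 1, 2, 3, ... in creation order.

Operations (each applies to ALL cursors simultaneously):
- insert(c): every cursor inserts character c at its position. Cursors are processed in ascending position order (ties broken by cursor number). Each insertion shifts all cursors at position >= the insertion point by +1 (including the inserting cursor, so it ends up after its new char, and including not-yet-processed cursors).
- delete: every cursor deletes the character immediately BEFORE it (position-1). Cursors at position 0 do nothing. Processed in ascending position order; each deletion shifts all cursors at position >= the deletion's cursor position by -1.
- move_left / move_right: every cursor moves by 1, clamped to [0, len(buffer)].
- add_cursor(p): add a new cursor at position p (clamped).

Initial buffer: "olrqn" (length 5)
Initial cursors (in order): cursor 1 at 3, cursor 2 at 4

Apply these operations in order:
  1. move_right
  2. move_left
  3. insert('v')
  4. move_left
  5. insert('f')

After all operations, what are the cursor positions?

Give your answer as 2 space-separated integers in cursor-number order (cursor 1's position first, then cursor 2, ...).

After op 1 (move_right): buffer="olrqn" (len 5), cursors c1@4 c2@5, authorship .....
After op 2 (move_left): buffer="olrqn" (len 5), cursors c1@3 c2@4, authorship .....
After op 3 (insert('v')): buffer="olrvqvn" (len 7), cursors c1@4 c2@6, authorship ...1.2.
After op 4 (move_left): buffer="olrvqvn" (len 7), cursors c1@3 c2@5, authorship ...1.2.
After op 5 (insert('f')): buffer="olrfvqfvn" (len 9), cursors c1@4 c2@7, authorship ...11.22.

Answer: 4 7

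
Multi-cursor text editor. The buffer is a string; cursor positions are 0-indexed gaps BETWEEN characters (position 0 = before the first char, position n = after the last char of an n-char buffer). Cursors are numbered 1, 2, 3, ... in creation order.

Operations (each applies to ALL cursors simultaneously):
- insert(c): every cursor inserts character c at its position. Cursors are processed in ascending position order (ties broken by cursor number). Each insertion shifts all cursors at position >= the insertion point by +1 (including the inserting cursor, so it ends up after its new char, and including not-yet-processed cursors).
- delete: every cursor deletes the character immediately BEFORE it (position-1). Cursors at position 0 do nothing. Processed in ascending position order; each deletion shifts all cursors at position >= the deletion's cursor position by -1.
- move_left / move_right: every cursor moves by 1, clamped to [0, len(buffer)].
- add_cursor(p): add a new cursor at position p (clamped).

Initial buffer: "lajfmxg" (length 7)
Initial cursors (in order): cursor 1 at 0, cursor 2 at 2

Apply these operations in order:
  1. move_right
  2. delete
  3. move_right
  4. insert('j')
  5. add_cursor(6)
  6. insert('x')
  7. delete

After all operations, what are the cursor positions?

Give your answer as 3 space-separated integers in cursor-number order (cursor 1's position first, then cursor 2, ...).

Answer: 2 4 6

Derivation:
After op 1 (move_right): buffer="lajfmxg" (len 7), cursors c1@1 c2@3, authorship .......
After op 2 (delete): buffer="afmxg" (len 5), cursors c1@0 c2@1, authorship .....
After op 3 (move_right): buffer="afmxg" (len 5), cursors c1@1 c2@2, authorship .....
After op 4 (insert('j')): buffer="ajfjmxg" (len 7), cursors c1@2 c2@4, authorship .1.2...
After op 5 (add_cursor(6)): buffer="ajfjmxg" (len 7), cursors c1@2 c2@4 c3@6, authorship .1.2...
After op 6 (insert('x')): buffer="ajxfjxmxxg" (len 10), cursors c1@3 c2@6 c3@9, authorship .11.22..3.
After op 7 (delete): buffer="ajfjmxg" (len 7), cursors c1@2 c2@4 c3@6, authorship .1.2...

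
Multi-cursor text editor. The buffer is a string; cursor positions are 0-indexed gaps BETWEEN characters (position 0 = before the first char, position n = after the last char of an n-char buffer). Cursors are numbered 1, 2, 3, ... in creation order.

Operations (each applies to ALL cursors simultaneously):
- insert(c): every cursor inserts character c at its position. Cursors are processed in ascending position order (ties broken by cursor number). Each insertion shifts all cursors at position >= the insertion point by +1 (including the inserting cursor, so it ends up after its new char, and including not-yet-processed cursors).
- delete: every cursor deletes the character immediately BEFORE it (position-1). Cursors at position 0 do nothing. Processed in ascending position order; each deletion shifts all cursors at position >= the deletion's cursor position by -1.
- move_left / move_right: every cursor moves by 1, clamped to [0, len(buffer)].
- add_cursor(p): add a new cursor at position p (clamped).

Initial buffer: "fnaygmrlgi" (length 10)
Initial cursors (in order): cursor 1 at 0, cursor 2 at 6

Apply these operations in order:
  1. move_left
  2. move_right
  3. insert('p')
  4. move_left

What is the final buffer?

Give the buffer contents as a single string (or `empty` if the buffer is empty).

Answer: fpnaygmprlgi

Derivation:
After op 1 (move_left): buffer="fnaygmrlgi" (len 10), cursors c1@0 c2@5, authorship ..........
After op 2 (move_right): buffer="fnaygmrlgi" (len 10), cursors c1@1 c2@6, authorship ..........
After op 3 (insert('p')): buffer="fpnaygmprlgi" (len 12), cursors c1@2 c2@8, authorship .1.....2....
After op 4 (move_left): buffer="fpnaygmprlgi" (len 12), cursors c1@1 c2@7, authorship .1.....2....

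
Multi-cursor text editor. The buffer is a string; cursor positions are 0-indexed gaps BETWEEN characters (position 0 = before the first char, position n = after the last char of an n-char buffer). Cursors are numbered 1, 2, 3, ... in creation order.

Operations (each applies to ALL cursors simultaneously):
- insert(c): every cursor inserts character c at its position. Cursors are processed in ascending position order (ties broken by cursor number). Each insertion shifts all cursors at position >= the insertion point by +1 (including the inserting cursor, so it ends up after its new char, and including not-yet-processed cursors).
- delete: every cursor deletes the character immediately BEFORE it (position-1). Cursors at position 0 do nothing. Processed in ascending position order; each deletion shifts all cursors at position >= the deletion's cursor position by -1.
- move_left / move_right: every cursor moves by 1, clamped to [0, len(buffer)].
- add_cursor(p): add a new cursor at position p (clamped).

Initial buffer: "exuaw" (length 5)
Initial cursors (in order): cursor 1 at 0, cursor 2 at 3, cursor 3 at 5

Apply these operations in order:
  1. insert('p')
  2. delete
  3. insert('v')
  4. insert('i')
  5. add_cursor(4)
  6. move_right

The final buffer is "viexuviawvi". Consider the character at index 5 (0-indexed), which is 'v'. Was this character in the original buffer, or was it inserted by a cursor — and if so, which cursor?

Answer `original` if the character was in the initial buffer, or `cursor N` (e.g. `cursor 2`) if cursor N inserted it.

After op 1 (insert('p')): buffer="pexupawp" (len 8), cursors c1@1 c2@5 c3@8, authorship 1...2..3
After op 2 (delete): buffer="exuaw" (len 5), cursors c1@0 c2@3 c3@5, authorship .....
After op 3 (insert('v')): buffer="vexuvawv" (len 8), cursors c1@1 c2@5 c3@8, authorship 1...2..3
After op 4 (insert('i')): buffer="viexuviawvi" (len 11), cursors c1@2 c2@7 c3@11, authorship 11...22..33
After op 5 (add_cursor(4)): buffer="viexuviawvi" (len 11), cursors c1@2 c4@4 c2@7 c3@11, authorship 11...22..33
After op 6 (move_right): buffer="viexuviawvi" (len 11), cursors c1@3 c4@5 c2@8 c3@11, authorship 11...22..33
Authorship (.=original, N=cursor N): 1 1 . . . 2 2 . . 3 3
Index 5: author = 2

Answer: cursor 2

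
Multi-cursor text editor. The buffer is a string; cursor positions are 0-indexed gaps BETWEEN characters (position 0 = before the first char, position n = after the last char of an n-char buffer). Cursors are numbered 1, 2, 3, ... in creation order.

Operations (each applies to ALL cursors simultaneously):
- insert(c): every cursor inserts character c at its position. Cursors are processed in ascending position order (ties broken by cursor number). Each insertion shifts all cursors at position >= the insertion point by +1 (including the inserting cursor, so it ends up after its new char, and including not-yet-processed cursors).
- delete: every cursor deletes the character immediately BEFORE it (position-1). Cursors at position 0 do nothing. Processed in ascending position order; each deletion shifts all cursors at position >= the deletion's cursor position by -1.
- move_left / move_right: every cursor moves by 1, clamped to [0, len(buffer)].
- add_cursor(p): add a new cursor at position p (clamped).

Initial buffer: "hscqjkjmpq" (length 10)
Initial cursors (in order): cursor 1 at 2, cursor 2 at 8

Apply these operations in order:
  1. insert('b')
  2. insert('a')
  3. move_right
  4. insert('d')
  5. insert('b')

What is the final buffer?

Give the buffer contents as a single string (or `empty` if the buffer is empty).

Answer: hsbacdbqjkjmbapdbq

Derivation:
After op 1 (insert('b')): buffer="hsbcqjkjmbpq" (len 12), cursors c1@3 c2@10, authorship ..1......2..
After op 2 (insert('a')): buffer="hsbacqjkjmbapq" (len 14), cursors c1@4 c2@12, authorship ..11......22..
After op 3 (move_right): buffer="hsbacqjkjmbapq" (len 14), cursors c1@5 c2@13, authorship ..11......22..
After op 4 (insert('d')): buffer="hsbacdqjkjmbapdq" (len 16), cursors c1@6 c2@15, authorship ..11.1.....22.2.
After op 5 (insert('b')): buffer="hsbacdbqjkjmbapdbq" (len 18), cursors c1@7 c2@17, authorship ..11.11.....22.22.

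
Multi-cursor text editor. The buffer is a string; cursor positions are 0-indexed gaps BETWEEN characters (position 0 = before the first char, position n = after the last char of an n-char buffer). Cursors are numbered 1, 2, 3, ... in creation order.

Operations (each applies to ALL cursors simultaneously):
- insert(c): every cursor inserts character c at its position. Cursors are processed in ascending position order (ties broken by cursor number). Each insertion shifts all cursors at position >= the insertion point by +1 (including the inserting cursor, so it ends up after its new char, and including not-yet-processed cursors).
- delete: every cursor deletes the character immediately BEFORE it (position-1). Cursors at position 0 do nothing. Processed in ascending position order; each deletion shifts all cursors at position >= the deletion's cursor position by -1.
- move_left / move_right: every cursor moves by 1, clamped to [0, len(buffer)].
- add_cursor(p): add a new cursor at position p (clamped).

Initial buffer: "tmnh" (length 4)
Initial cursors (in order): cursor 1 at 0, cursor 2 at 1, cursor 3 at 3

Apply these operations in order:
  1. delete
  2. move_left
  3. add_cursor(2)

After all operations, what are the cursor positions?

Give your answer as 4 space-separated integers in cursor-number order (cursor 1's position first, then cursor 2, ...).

After op 1 (delete): buffer="mh" (len 2), cursors c1@0 c2@0 c3@1, authorship ..
After op 2 (move_left): buffer="mh" (len 2), cursors c1@0 c2@0 c3@0, authorship ..
After op 3 (add_cursor(2)): buffer="mh" (len 2), cursors c1@0 c2@0 c3@0 c4@2, authorship ..

Answer: 0 0 0 2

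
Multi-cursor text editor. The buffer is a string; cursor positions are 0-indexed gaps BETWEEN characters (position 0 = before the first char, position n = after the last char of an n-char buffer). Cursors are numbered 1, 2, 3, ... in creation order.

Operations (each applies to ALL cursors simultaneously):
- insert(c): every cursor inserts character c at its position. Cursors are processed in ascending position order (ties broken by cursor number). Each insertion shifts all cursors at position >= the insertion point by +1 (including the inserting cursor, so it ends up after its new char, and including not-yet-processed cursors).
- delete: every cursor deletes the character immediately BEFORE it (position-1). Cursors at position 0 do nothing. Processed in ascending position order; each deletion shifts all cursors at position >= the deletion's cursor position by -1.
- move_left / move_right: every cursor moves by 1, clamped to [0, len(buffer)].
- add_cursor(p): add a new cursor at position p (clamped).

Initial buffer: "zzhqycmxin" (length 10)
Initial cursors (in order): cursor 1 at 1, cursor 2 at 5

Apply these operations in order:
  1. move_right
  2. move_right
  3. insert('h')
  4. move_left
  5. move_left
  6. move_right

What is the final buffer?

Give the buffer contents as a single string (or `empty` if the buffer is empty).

After op 1 (move_right): buffer="zzhqycmxin" (len 10), cursors c1@2 c2@6, authorship ..........
After op 2 (move_right): buffer="zzhqycmxin" (len 10), cursors c1@3 c2@7, authorship ..........
After op 3 (insert('h')): buffer="zzhhqycmhxin" (len 12), cursors c1@4 c2@9, authorship ...1....2...
After op 4 (move_left): buffer="zzhhqycmhxin" (len 12), cursors c1@3 c2@8, authorship ...1....2...
After op 5 (move_left): buffer="zzhhqycmhxin" (len 12), cursors c1@2 c2@7, authorship ...1....2...
After op 6 (move_right): buffer="zzhhqycmhxin" (len 12), cursors c1@3 c2@8, authorship ...1....2...

Answer: zzhhqycmhxin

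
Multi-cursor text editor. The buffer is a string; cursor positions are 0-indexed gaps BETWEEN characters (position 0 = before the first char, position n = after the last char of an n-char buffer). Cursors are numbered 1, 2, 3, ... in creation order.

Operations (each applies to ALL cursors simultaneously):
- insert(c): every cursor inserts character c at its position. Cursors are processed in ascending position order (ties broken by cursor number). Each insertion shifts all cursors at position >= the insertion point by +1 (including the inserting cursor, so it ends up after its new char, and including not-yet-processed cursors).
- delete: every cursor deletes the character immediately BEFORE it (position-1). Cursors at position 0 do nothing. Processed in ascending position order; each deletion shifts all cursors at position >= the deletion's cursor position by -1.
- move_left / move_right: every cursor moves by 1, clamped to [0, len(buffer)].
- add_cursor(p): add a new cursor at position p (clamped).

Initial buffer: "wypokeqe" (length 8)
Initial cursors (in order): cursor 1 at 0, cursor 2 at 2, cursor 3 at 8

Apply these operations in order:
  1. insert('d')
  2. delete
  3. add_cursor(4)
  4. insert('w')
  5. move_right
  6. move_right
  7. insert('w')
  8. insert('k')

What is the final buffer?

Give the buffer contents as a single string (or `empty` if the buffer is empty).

After op 1 (insert('d')): buffer="dwydpokeqed" (len 11), cursors c1@1 c2@4 c3@11, authorship 1..2......3
After op 2 (delete): buffer="wypokeqe" (len 8), cursors c1@0 c2@2 c3@8, authorship ........
After op 3 (add_cursor(4)): buffer="wypokeqe" (len 8), cursors c1@0 c2@2 c4@4 c3@8, authorship ........
After op 4 (insert('w')): buffer="wwywpowkeqew" (len 12), cursors c1@1 c2@4 c4@7 c3@12, authorship 1..2..4....3
After op 5 (move_right): buffer="wwywpowkeqew" (len 12), cursors c1@2 c2@5 c4@8 c3@12, authorship 1..2..4....3
After op 6 (move_right): buffer="wwywpowkeqew" (len 12), cursors c1@3 c2@6 c4@9 c3@12, authorship 1..2..4....3
After op 7 (insert('w')): buffer="wwywwpowwkewqeww" (len 16), cursors c1@4 c2@8 c4@12 c3@16, authorship 1..12..24..4..33
After op 8 (insert('k')): buffer="wwywkwpowkwkewkqewwk" (len 20), cursors c1@5 c2@10 c4@15 c3@20, authorship 1..112..224..44..333

Answer: wwywkwpowkwkewkqewwk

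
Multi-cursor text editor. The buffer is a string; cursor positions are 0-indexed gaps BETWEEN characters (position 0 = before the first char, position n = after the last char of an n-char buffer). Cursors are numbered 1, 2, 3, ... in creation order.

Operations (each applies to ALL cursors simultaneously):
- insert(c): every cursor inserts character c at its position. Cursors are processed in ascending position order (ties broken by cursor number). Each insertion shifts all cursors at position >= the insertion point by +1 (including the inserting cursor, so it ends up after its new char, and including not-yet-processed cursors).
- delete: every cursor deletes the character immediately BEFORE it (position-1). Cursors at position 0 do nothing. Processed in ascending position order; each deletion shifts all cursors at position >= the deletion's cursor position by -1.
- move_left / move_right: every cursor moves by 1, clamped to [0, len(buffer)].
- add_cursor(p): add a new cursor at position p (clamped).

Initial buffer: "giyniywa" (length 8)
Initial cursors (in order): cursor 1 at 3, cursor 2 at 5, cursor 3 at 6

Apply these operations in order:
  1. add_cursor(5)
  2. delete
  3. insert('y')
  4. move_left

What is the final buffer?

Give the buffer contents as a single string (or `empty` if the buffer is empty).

Answer: giyyyywa

Derivation:
After op 1 (add_cursor(5)): buffer="giyniywa" (len 8), cursors c1@3 c2@5 c4@5 c3@6, authorship ........
After op 2 (delete): buffer="giwa" (len 4), cursors c1@2 c2@2 c3@2 c4@2, authorship ....
After op 3 (insert('y')): buffer="giyyyywa" (len 8), cursors c1@6 c2@6 c3@6 c4@6, authorship ..1234..
After op 4 (move_left): buffer="giyyyywa" (len 8), cursors c1@5 c2@5 c3@5 c4@5, authorship ..1234..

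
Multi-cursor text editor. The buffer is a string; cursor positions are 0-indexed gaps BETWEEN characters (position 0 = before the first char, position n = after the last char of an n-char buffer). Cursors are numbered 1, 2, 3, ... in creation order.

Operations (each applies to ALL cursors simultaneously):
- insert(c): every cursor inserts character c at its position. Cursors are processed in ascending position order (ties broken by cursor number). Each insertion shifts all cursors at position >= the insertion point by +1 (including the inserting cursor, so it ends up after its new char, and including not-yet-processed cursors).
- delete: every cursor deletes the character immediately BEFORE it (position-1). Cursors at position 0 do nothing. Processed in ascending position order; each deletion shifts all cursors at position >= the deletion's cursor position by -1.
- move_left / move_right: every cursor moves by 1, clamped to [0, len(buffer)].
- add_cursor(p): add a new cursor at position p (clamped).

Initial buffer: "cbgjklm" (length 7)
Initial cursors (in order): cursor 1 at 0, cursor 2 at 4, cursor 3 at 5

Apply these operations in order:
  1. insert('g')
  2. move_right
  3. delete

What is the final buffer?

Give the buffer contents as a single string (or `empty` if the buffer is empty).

Answer: gbgjggm

Derivation:
After op 1 (insert('g')): buffer="gcbgjgkglm" (len 10), cursors c1@1 c2@6 c3@8, authorship 1....2.3..
After op 2 (move_right): buffer="gcbgjgkglm" (len 10), cursors c1@2 c2@7 c3@9, authorship 1....2.3..
After op 3 (delete): buffer="gbgjggm" (len 7), cursors c1@1 c2@5 c3@6, authorship 1...23.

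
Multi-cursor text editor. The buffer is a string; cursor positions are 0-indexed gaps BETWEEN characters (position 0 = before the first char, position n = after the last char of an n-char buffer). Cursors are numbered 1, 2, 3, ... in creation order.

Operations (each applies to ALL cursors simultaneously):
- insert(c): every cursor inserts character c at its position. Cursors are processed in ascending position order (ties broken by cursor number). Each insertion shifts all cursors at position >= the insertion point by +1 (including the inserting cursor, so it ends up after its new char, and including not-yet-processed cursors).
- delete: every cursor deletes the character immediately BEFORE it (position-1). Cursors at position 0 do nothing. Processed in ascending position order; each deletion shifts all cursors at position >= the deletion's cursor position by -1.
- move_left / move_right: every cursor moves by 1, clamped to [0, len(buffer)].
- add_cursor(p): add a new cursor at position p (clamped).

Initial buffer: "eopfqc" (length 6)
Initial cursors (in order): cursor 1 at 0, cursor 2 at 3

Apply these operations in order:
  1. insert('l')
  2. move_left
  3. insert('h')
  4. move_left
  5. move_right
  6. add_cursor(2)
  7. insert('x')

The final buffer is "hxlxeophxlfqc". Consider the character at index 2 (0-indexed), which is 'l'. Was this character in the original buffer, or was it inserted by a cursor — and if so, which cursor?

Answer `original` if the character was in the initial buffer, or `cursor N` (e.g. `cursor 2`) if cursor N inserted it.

After op 1 (insert('l')): buffer="leoplfqc" (len 8), cursors c1@1 c2@5, authorship 1...2...
After op 2 (move_left): buffer="leoplfqc" (len 8), cursors c1@0 c2@4, authorship 1...2...
After op 3 (insert('h')): buffer="hleophlfqc" (len 10), cursors c1@1 c2@6, authorship 11...22...
After op 4 (move_left): buffer="hleophlfqc" (len 10), cursors c1@0 c2@5, authorship 11...22...
After op 5 (move_right): buffer="hleophlfqc" (len 10), cursors c1@1 c2@6, authorship 11...22...
After op 6 (add_cursor(2)): buffer="hleophlfqc" (len 10), cursors c1@1 c3@2 c2@6, authorship 11...22...
After op 7 (insert('x')): buffer="hxlxeophxlfqc" (len 13), cursors c1@2 c3@4 c2@9, authorship 1113...222...
Authorship (.=original, N=cursor N): 1 1 1 3 . . . 2 2 2 . . .
Index 2: author = 1

Answer: cursor 1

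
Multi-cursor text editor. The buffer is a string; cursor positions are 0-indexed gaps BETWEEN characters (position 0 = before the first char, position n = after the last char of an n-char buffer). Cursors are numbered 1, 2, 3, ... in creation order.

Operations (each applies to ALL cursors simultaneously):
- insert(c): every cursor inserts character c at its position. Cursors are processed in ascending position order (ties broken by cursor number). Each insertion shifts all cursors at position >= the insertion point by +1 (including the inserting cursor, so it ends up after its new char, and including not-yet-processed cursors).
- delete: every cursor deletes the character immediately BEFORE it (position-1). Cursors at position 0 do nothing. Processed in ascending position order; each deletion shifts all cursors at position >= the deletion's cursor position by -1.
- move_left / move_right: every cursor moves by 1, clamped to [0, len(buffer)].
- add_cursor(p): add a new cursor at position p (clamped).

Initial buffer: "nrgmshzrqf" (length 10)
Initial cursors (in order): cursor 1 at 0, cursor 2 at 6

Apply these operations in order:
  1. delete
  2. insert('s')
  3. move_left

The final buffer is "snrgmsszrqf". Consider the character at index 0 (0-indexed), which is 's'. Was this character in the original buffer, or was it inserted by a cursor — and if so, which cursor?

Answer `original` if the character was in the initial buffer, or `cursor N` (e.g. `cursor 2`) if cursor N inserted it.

After op 1 (delete): buffer="nrgmszrqf" (len 9), cursors c1@0 c2@5, authorship .........
After op 2 (insert('s')): buffer="snrgmsszrqf" (len 11), cursors c1@1 c2@7, authorship 1.....2....
After op 3 (move_left): buffer="snrgmsszrqf" (len 11), cursors c1@0 c2@6, authorship 1.....2....
Authorship (.=original, N=cursor N): 1 . . . . . 2 . . . .
Index 0: author = 1

Answer: cursor 1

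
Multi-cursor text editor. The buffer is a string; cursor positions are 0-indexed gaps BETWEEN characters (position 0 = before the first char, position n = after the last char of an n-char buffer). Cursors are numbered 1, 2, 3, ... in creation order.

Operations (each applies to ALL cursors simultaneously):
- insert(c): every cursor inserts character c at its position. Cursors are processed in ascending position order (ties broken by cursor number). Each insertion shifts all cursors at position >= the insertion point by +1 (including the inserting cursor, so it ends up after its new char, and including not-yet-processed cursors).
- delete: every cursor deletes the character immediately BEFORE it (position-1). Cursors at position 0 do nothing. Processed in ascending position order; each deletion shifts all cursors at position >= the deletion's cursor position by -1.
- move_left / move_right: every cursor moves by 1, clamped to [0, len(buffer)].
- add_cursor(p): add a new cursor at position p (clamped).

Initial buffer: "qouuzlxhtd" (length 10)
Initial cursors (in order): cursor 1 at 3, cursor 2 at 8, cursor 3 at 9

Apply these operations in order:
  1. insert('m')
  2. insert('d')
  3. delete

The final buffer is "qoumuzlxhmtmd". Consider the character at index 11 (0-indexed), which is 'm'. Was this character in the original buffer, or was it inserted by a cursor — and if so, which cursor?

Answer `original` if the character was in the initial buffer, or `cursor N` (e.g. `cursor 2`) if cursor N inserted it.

Answer: cursor 3

Derivation:
After op 1 (insert('m')): buffer="qoumuzlxhmtmd" (len 13), cursors c1@4 c2@10 c3@12, authorship ...1.....2.3.
After op 2 (insert('d')): buffer="qoumduzlxhmdtmdd" (len 16), cursors c1@5 c2@12 c3@15, authorship ...11.....22.33.
After op 3 (delete): buffer="qoumuzlxhmtmd" (len 13), cursors c1@4 c2@10 c3@12, authorship ...1.....2.3.
Authorship (.=original, N=cursor N): . . . 1 . . . . . 2 . 3 .
Index 11: author = 3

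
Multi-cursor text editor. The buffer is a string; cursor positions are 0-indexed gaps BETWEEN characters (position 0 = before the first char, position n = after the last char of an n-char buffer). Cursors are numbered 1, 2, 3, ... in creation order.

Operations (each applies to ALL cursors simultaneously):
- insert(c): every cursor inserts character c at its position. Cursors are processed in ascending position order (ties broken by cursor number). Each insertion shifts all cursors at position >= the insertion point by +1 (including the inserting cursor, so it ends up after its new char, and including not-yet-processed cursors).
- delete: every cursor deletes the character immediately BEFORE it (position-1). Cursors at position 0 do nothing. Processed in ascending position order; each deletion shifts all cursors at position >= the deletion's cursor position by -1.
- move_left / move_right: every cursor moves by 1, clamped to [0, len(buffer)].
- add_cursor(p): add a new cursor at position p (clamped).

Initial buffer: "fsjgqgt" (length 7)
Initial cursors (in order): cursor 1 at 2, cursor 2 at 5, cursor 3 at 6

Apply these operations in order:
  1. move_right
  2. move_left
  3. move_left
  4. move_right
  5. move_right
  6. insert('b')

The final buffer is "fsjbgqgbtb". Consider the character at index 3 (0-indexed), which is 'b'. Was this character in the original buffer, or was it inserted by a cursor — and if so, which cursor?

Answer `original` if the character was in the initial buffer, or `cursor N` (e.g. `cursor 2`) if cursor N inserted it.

Answer: cursor 1

Derivation:
After op 1 (move_right): buffer="fsjgqgt" (len 7), cursors c1@3 c2@6 c3@7, authorship .......
After op 2 (move_left): buffer="fsjgqgt" (len 7), cursors c1@2 c2@5 c3@6, authorship .......
After op 3 (move_left): buffer="fsjgqgt" (len 7), cursors c1@1 c2@4 c3@5, authorship .......
After op 4 (move_right): buffer="fsjgqgt" (len 7), cursors c1@2 c2@5 c3@6, authorship .......
After op 5 (move_right): buffer="fsjgqgt" (len 7), cursors c1@3 c2@6 c3@7, authorship .......
After op 6 (insert('b')): buffer="fsjbgqgbtb" (len 10), cursors c1@4 c2@8 c3@10, authorship ...1...2.3
Authorship (.=original, N=cursor N): . . . 1 . . . 2 . 3
Index 3: author = 1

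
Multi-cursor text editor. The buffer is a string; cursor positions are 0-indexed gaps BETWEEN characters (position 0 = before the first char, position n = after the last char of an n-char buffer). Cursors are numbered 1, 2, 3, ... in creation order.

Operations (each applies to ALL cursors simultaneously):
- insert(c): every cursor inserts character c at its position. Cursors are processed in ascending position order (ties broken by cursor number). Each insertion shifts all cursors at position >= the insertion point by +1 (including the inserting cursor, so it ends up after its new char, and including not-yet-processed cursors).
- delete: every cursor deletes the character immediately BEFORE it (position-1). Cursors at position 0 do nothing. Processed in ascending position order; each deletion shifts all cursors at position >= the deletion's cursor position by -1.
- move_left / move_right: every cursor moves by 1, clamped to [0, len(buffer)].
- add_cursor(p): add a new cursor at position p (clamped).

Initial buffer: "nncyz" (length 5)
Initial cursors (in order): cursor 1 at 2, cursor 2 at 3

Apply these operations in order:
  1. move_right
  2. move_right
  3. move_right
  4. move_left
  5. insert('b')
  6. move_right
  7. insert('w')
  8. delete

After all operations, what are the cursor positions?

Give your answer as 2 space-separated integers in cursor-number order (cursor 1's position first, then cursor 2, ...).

Answer: 7 7

Derivation:
After op 1 (move_right): buffer="nncyz" (len 5), cursors c1@3 c2@4, authorship .....
After op 2 (move_right): buffer="nncyz" (len 5), cursors c1@4 c2@5, authorship .....
After op 3 (move_right): buffer="nncyz" (len 5), cursors c1@5 c2@5, authorship .....
After op 4 (move_left): buffer="nncyz" (len 5), cursors c1@4 c2@4, authorship .....
After op 5 (insert('b')): buffer="nncybbz" (len 7), cursors c1@6 c2@6, authorship ....12.
After op 6 (move_right): buffer="nncybbz" (len 7), cursors c1@7 c2@7, authorship ....12.
After op 7 (insert('w')): buffer="nncybbzww" (len 9), cursors c1@9 c2@9, authorship ....12.12
After op 8 (delete): buffer="nncybbz" (len 7), cursors c1@7 c2@7, authorship ....12.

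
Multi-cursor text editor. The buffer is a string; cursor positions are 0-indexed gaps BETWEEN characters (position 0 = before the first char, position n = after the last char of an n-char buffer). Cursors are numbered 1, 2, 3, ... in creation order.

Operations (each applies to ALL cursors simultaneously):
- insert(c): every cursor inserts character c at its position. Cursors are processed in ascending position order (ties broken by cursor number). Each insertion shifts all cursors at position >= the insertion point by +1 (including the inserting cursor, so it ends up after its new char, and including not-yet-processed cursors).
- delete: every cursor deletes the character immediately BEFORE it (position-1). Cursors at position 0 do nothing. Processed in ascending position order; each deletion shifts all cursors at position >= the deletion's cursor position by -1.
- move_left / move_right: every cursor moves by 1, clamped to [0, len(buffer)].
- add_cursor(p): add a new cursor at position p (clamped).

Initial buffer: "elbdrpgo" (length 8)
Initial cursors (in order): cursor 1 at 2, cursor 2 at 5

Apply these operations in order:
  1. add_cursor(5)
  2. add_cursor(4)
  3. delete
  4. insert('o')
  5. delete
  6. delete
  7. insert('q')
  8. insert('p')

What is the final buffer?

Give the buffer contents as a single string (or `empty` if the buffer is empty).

After op 1 (add_cursor(5)): buffer="elbdrpgo" (len 8), cursors c1@2 c2@5 c3@5, authorship ........
After op 2 (add_cursor(4)): buffer="elbdrpgo" (len 8), cursors c1@2 c4@4 c2@5 c3@5, authorship ........
After op 3 (delete): buffer="epgo" (len 4), cursors c1@1 c2@1 c3@1 c4@1, authorship ....
After op 4 (insert('o')): buffer="eoooopgo" (len 8), cursors c1@5 c2@5 c3@5 c4@5, authorship .1234...
After op 5 (delete): buffer="epgo" (len 4), cursors c1@1 c2@1 c3@1 c4@1, authorship ....
After op 6 (delete): buffer="pgo" (len 3), cursors c1@0 c2@0 c3@0 c4@0, authorship ...
After op 7 (insert('q')): buffer="qqqqpgo" (len 7), cursors c1@4 c2@4 c3@4 c4@4, authorship 1234...
After op 8 (insert('p')): buffer="qqqqpppppgo" (len 11), cursors c1@8 c2@8 c3@8 c4@8, authorship 12341234...

Answer: qqqqpppppgo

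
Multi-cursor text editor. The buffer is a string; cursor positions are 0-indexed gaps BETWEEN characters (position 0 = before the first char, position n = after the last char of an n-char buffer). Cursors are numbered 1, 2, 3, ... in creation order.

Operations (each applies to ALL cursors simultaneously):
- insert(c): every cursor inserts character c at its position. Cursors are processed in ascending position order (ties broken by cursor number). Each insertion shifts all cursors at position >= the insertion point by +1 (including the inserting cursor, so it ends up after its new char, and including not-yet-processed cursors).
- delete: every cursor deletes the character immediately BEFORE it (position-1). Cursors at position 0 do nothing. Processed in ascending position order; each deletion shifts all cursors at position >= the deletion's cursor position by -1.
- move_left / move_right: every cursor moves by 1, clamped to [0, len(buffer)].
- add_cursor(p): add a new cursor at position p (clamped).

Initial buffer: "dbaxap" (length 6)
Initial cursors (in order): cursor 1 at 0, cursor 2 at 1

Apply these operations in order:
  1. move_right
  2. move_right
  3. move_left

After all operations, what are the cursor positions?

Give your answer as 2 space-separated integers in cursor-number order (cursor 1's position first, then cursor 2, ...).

Answer: 1 2

Derivation:
After op 1 (move_right): buffer="dbaxap" (len 6), cursors c1@1 c2@2, authorship ......
After op 2 (move_right): buffer="dbaxap" (len 6), cursors c1@2 c2@3, authorship ......
After op 3 (move_left): buffer="dbaxap" (len 6), cursors c1@1 c2@2, authorship ......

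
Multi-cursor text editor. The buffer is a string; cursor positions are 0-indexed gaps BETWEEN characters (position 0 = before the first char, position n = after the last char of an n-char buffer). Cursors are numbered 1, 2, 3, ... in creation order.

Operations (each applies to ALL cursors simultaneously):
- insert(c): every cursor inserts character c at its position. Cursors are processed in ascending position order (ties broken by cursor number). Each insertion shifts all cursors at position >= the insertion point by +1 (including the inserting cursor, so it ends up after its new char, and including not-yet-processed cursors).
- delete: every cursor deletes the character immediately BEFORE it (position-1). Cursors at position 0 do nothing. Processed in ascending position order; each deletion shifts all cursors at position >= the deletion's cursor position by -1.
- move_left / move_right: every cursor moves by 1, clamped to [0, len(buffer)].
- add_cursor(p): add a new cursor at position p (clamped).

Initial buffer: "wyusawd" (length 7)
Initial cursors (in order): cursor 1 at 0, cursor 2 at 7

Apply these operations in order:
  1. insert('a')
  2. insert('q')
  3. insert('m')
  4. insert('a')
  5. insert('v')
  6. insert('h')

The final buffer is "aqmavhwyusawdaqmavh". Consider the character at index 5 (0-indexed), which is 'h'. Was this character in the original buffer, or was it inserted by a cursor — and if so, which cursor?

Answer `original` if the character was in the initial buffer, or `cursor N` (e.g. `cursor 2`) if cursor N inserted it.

Answer: cursor 1

Derivation:
After op 1 (insert('a')): buffer="awyusawda" (len 9), cursors c1@1 c2@9, authorship 1.......2
After op 2 (insert('q')): buffer="aqwyusawdaq" (len 11), cursors c1@2 c2@11, authorship 11.......22
After op 3 (insert('m')): buffer="aqmwyusawdaqm" (len 13), cursors c1@3 c2@13, authorship 111.......222
After op 4 (insert('a')): buffer="aqmawyusawdaqma" (len 15), cursors c1@4 c2@15, authorship 1111.......2222
After op 5 (insert('v')): buffer="aqmavwyusawdaqmav" (len 17), cursors c1@5 c2@17, authorship 11111.......22222
After op 6 (insert('h')): buffer="aqmavhwyusawdaqmavh" (len 19), cursors c1@6 c2@19, authorship 111111.......222222
Authorship (.=original, N=cursor N): 1 1 1 1 1 1 . . . . . . . 2 2 2 2 2 2
Index 5: author = 1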